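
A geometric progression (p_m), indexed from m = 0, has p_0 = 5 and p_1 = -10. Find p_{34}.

85899345920

Common ratio r = -2.
p_m = 5·(-2)^(m-0).
p_{34} = 5·(-2)^34 = 85899345920.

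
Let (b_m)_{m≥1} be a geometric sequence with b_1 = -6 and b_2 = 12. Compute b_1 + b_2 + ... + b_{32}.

8589934590

Common ratio r = -2.
b_m = (-6)·(-2)^(m-1).
S = (-6)·((-2)^32 - 1)/(-2 - 1) = (-6)·(4294967296 - 1)/(-3) = 8589934590.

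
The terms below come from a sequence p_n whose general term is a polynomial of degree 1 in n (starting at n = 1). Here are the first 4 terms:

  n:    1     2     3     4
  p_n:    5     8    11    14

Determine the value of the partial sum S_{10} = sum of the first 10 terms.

185

1st diffs: 3, 3, 3 (constant).
So p_n = 3n + 2.
Continuing: …, 17, 20, 23, 26, …, p_{10} = 32.
Summing n = 1..10 (10 terms) gives 185.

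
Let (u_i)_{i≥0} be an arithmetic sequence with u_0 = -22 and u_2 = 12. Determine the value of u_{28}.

454

Common difference d = (12 - (-22)) / (2 - 0) = 17.
u_i = -22 + (i - 0)·17.
u_{28} = -22 + 28·17 = 454.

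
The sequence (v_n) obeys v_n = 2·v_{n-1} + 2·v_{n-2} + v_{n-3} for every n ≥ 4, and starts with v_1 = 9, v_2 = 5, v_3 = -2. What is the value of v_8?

Compute successive terms:
v_4 = 15, v_5 = 31, v_6 = 90, v_7 = 257, v_8 = 725.

725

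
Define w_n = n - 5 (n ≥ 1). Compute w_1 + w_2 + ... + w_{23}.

161

Over n = 1..23: Σn = 276.
Total = (1)·276 + (-5)·23 = 161.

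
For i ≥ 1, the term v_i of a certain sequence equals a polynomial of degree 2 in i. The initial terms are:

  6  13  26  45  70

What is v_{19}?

1050

1st diffs: 7, 13, 19, 25.
2nd diffs: 6, 6, 6 (constant).
Newton forward-difference form: v_i = 6 + 7·C(i-1,1) + 6·C(i-1,2).
At i = 19: i-1 = 18, so v_{19} = 6 + 126 + 918 = 1050.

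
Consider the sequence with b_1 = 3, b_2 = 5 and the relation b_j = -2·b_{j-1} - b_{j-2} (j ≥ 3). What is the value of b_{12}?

85

Iterate the recurrence:
b_3 = -13  b_4 = 21  b_5 = -29  b_6 = 37  b_7 = -45  b_8 = 53  b_9 = -61  b_{10} = 69  b_{11} = -77  b_{12} = 85.
(Characteristic roots are -1 and -1.)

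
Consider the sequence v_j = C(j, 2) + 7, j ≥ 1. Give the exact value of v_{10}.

C(10, 2) = 45, so v_{10} = 52.

52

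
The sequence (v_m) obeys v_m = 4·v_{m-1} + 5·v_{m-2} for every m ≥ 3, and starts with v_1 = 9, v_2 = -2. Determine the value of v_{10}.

2278638

Applying the relation repeatedly:
v_3 = 37, v_4 = 138, v_5 = 737, v_6 = 3638, v_7 = 18237, v_8 = 91138, v_9 = 455737, v_{10} = 2278638.
(Characteristic roots are 5 and -1.)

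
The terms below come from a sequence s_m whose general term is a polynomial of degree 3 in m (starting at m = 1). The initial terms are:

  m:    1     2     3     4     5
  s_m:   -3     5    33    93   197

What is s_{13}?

1st diffs: 8, 28, 60, 104.
2nd diffs: 20, 32, 44.
3rd diffs: 12, 12 (constant).
Newton forward-difference form: s_m = -3 + 8·C(m-1,1) + 20·C(m-1,2) + 12·C(m-1,3).
At m = 13: m-1 = 12, so s_{13} = -3 + 96 + 1320 + 2640 = 4053.

4053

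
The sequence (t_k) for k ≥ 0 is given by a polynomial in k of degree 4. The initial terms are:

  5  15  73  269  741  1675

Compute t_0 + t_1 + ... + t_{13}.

1st diffs: 10, 58, 196, 472, 934.
2nd diffs: 48, 138, 276, 462.
3rd diffs: 90, 138, 186.
4th diffs: 48, 48 (constant).
Newton forward-difference form: t_k = 5 + 10·C(k,1) + 48·C(k,2) + 90·C(k,3) + 48·C(k,4).
Continuing: …, 3305, 5913, 9829, 15431, …, t_{13} = 63939.
Summing k = 0..13 (14 terms) gives 204638.

204638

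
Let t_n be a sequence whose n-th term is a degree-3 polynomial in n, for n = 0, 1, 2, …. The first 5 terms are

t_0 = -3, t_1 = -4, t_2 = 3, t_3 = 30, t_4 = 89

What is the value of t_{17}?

1st diffs: -1, 7, 27, 59.
2nd diffs: 8, 20, 32.
3rd diffs: 12, 12 (constant).
So t_n = 2n^3 - 2n^2 - n - 3.
Evaluating at n = 17 gives t_{17} = 9228.

9228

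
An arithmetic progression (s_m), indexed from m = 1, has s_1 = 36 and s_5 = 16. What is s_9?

Common difference d = (16 - 36) / (5 - 1) = -5.
s_m = 36 + (m - 1)·(-5).
s_9 = 36 + 8·(-5) = -4.

-4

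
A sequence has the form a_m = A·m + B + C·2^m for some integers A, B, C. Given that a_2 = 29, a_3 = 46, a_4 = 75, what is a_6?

229

The three given values yield: 2A + B + 4C = 29; 3A + B + 8C = 46; 4A + B + 16C = 75.
Subtracting the first from the second: A + 4C = 17.
Subtracting the second from the third: A + 8C = 29.
Solving: C = 3, A = 5, then B = 7.
So a_m = 5·m + 7 + 3·2^m; at m=6 this is 229.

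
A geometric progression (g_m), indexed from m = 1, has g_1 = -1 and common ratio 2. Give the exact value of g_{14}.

g_m = (-1)·2^(m-1).
g_{14} = (-1)·2^13 = -8192.

-8192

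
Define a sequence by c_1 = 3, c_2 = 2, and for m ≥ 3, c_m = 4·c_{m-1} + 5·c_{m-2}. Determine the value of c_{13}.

203450523

Compute successive terms:
c_3 = 23, c_4 = 102, c_5 = 523, …, c_{10} = 1627602, c_{11} = 8138023, c_{12} = 40690102, c_{13} = 203450523.
(Characteristic roots are 5 and -1.)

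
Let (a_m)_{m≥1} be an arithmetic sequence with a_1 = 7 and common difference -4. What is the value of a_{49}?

a_m = 7 + (m - 1)·(-4).
a_{49} = 7 + 48·(-4) = -185.

-185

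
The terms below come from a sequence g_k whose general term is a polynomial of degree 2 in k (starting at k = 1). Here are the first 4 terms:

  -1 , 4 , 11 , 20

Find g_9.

1st diffs: 5, 7, 9.
2nd diffs: 2, 2 (constant).
Newton forward-difference form: g_k = -1 + 5·C(k-1,1) + 2·C(k-1,2).
At k = 9: k-1 = 8, so g_9 = -1 + 40 + 56 = 95.

95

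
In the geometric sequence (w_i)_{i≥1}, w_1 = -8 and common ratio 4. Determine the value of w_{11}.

-8388608

w_i = (-8)·4^(i-1).
w_{11} = (-8)·4^10 = -8388608.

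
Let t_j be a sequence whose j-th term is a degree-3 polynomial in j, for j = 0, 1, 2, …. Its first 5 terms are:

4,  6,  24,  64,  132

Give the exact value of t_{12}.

1st diffs: 2, 18, 40, 68.
2nd diffs: 16, 22, 28.
3rd diffs: 6, 6 (constant).
Newton forward-difference form: t_j = 4 + 2·C(j,1) + 16·C(j,2) + 6·C(j,3).
At j = 12: j = 12, so t_{12} = 4 + 24 + 1056 + 1320 = 2404.

2404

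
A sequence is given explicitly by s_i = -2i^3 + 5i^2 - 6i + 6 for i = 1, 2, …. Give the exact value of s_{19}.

-12021

s_{19} = -2·19^3 + 5·19^2 - 6·19 + 6 = -12021.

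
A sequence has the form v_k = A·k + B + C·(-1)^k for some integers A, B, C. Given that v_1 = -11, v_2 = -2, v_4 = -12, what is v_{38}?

Write the equations: A + B - C = -11; 2A + B + C = -2; 4A + B + C = -12.
Subtracting the first from the second: A + 2C = 9.
Subtracting the second from the third: 2A = -10.
Solving: C = 7, A = -5, then B = 1.
So v_k = -5·k + 1 + 7·(-1)^k; at k=38 this is -182.

-182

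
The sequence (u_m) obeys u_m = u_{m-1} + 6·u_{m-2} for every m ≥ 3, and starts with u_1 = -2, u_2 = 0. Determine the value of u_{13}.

-430068

Step forward from the initial values:
u_3 = -12; u_4 = -12; u_5 = -84; …; u_{10} = -15132; u_{11} = -48468; u_{12} = -139260; u_{13} = -430068.
(Characteristic roots are 3 and -2.)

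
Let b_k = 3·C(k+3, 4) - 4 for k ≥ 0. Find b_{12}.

C(15, 4) = 1365, so b_{12} = 4091.

4091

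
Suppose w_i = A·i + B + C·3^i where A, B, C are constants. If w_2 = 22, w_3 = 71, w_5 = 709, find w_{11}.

At i = 2, 3, 5: 2A + B + 9C = 22; 3A + B + 27C = 71; 5A + B + 243C = 709.
Subtracting the first from the second: A + 18C = 49.
Subtracting the second from the third: 2A + 216C = 638.
Solving: C = 3, A = -5, then B = 5.
Hence w_{11} = -5·11 + 5 + 3·177147 = 531391.

531391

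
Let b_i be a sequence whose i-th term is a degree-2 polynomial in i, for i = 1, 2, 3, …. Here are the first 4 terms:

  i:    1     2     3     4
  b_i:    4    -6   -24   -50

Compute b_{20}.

1st diffs: -10, -18, -26.
2nd diffs: -8, -8 (constant).
So b_i = -4i^2 + 2i + 6.
Evaluating at i = 20 gives b_{20} = -1554.

-1554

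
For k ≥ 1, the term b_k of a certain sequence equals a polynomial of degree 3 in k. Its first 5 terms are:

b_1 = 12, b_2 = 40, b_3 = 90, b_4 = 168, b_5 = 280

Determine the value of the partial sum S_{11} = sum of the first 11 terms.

1st diffs: 28, 50, 78, 112.
2nd diffs: 22, 28, 34.
3rd diffs: 6, 6 (constant).
Newton forward-difference form: b_k = 12 + 28·C(k-1,1) + 22·C(k-1,2) + 6·C(k-1,3).
Continuing: …, 432, 630, 880, 1188, …, b_{11} = 2002.
Summing k = 1..11 (11 terms) gives 7282.

7282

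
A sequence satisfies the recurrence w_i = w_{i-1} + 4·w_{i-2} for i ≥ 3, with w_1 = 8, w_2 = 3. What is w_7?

1123

Compute successive terms:
w_3 = 35, w_4 = 47, w_5 = 187, w_6 = 375, w_7 = 1123.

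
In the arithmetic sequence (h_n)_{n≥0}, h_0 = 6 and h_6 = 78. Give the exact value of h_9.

114

Common difference d = (78 - 6) / (6 - 0) = 12.
h_n = 6 + (n - 0)·12.
h_9 = 6 + 9·12 = 114.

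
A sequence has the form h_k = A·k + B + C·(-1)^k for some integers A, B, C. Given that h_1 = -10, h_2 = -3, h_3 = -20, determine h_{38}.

At k = 1, 2, 3: A + B - C = -10; 2A + B + C = -3; 3A + B - C = -20.
Subtracting the first from the second: A + 2C = 7.
Subtracting the second from the third: A - 2C = -17.
Solving: C = 6, A = -5, then B = 1.
Hence h_{38} = -5·38 + 1 + 6·1 = -183.

-183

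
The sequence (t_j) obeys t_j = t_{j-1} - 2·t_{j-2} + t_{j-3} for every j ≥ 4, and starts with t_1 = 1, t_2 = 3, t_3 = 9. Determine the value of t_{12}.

93

Applying the relation repeatedly:
t_4 = 4; t_5 = -11; t_6 = -10; t_7 = 16; t_8 = 25; t_9 = -17; t_{10} = -51; t_{11} = 8; t_{12} = 93.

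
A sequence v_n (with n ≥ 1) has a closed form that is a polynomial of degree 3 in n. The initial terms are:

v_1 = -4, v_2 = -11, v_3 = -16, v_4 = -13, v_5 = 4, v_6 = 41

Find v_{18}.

1st diffs: -7, -5, 3, 17, 37.
2nd diffs: 2, 8, 14, 20.
3rd diffs: 6, 6, 6 (constant).
Newton forward-difference form: v_n = -4 + (-7)·C(n-1,1) + 2·C(n-1,2) + 6·C(n-1,3).
At n = 18: n-1 = 17, so v_{18} = -4 - 119 + 272 + 4080 = 4229.

4229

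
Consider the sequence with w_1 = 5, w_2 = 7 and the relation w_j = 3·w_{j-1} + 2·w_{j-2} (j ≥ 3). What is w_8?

Iterate the recurrence:
w_3 = 31, w_4 = 107, w_5 = 383, w_6 = 1363, w_7 = 4855, w_8 = 17291.

17291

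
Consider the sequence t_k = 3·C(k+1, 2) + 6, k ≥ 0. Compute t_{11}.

204

C(12, 2) = 66, so t_{11} = 204.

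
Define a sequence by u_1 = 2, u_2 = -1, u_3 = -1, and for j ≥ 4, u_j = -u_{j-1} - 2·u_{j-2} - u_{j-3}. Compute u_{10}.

-11

Step forward from the initial values:
u_4 = 1, u_5 = 2, u_6 = -3, u_7 = -2, u_8 = 6, u_9 = 1, u_{10} = -11.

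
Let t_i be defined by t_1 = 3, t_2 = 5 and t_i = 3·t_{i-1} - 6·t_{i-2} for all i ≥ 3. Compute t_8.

1593

Step forward from the initial values:
t_3 = -3;  t_4 = -39;  t_5 = -99;  t_6 = -63;  t_7 = 405;  t_8 = 1593.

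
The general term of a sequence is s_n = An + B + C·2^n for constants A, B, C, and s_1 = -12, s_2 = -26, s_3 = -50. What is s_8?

Plug in n = 1, 2, 3: A + B + 2C = -12; 2A + B + 4C = -26; 3A + B + 8C = -50.
Subtracting the first from the second: A + 2C = -14.
Subtracting the second from the third: A + 4C = -24.
Solving: C = -5, A = -4, then B = 2.
So s_n = -4·n + 2 + (-5)·2^n; at n=8 this is -1310.

-1310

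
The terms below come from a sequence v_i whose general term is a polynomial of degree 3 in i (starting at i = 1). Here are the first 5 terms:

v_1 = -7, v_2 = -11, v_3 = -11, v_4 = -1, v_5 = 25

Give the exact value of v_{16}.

3083

1st diffs: -4, 0, 10, 26.
2nd diffs: 4, 10, 16.
3rd diffs: 6, 6 (constant).
So v_i = i^3 - 4i^2 + i - 5.
Evaluating at i = 16 gives v_{16} = 3083.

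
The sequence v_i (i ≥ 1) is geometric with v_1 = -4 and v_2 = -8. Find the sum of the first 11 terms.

-8188

Common ratio r = 2.
v_i = (-4)·2^(i-1).
S = (-4)·(2^11 - 1)/(2 - 1) = (-4)·(2048 - 1)/(1) = -8188.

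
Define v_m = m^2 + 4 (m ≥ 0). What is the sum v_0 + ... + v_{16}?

Over m = 0..16: Σm = 136, Σm² = 1496.
Total = (1)·1496 + (4)·17 = 1564.

1564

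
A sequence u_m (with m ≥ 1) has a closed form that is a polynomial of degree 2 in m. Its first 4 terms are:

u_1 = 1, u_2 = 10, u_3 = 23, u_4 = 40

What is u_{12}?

320

1st diffs: 9, 13, 17.
2nd diffs: 4, 4 (constant).
So u_m = 2m^2 + 3m - 4.
Evaluating at m = 12 gives u_{12} = 320.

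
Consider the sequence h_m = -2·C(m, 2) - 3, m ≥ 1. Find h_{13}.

-159

C(13, 2) = 78, so h_{13} = -159.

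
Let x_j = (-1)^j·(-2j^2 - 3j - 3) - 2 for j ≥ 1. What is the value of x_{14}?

-439

(-1)^14 = 1; -2j^2 - 3j - 3 at j=14 is -437; so x_{14} = -439.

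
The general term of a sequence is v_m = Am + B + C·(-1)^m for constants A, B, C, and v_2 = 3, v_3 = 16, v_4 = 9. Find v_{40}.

117

The three given values yield: 2A + B + C = 3; 3A + B - C = 16; 4A + B + C = 9.
Subtracting the first from the second: A - 2C = 13.
Subtracting the second from the third: A + 2C = -7.
Solving: C = -5, A = 3, then B = 2.
Therefore v_{40} = 120 + 2 + (-5)·1 = 117.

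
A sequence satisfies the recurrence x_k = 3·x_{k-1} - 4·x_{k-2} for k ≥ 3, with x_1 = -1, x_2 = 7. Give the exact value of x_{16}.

x_3 = 25; x_4 = 47; x_5 = 41; …; x_{13} = 20969; x_{14} = 9727; x_{15} = -54695; x_{16} = -202993.

-202993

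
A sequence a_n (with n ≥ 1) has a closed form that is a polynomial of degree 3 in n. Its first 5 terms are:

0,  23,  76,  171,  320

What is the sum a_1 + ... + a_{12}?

1st diffs: 23, 53, 95, 149.
2nd diffs: 30, 42, 54.
3rd diffs: 12, 12 (constant).
Newton forward-difference form: a_n = 23·C(n-1,1) + 30·C(n-1,2) + 12·C(n-1,3).
Continuing: …, 535, 828, 1211, 1696, …, a_{12} = 3883.
Summing n = 1..12 (12 terms) gives 14058.

14058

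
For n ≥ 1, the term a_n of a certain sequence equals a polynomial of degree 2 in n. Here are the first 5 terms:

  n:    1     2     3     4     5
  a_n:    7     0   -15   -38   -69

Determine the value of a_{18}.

-1200

1st diffs: -7, -15, -23, -31.
2nd diffs: -8, -8, -8 (constant).
Newton forward-difference form: a_n = 7 + (-7)·C(n-1,1) + (-8)·C(n-1,2).
At n = 18: n-1 = 17, so a_{18} = 7 - 119 - 1088 = -1200.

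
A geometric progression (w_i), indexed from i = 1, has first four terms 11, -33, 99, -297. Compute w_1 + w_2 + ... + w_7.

Common ratio r = -3.
w_i = 11·(-3)^(i-1).
S = 11·((-3)^7 - 1)/(-3 - 1) = 11·(-2187 - 1)/(-4) = 6017.

6017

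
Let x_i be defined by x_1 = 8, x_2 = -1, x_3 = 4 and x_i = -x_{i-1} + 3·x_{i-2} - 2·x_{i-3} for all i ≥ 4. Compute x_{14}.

-172459

Step forward from the initial values:
x_4 = -23  x_5 = 37  x_6 = -114  …  x_{11} = 10889  x_{12} = -27338  x_{13} = 68667  x_{14} = -172459.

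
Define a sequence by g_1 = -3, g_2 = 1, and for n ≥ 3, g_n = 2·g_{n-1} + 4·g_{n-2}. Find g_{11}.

Iterate the recurrence:
g_3 = -10  g_4 = -16  g_5 = -72  g_6 = -208  g_7 = -704  g_8 = -2240  g_9 = -7296  g_{10} = -23552  g_{11} = -76288.

-76288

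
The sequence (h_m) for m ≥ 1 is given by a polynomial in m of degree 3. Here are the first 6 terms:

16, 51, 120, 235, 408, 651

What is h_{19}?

15640

1st diffs: 35, 69, 115, 173, 243.
2nd diffs: 34, 46, 58, 70.
3rd diffs: 12, 12, 12 (constant).
Newton forward-difference form: h_m = 16 + 35·C(m-1,1) + 34·C(m-1,2) + 12·C(m-1,3).
At m = 19: m-1 = 18, so h_{19} = 16 + 630 + 5202 + 9792 = 15640.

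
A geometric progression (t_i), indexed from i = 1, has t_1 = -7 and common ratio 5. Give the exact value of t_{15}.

t_i = (-7)·5^(i-1).
t_{15} = (-7)·5^14 = -42724609375.

-42724609375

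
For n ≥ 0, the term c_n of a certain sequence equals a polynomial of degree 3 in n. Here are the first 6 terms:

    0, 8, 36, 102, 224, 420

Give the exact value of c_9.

1st diffs: 8, 28, 66, 122, 196.
2nd diffs: 20, 38, 56, 74.
3rd diffs: 18, 18, 18 (constant).
Newton forward-difference form: c_n = 8·C(n,1) + 20·C(n,2) + 18·C(n,3).
At n = 9: n = 9, so c_9 = 72 + 720 + 1512 = 2304.

2304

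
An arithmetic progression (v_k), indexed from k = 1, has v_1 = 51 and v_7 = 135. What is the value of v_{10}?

177

Common difference d = (135 - 51) / (7 - 1) = 14.
v_k = 51 + (k - 1)·14.
v_{10} = 51 + 9·14 = 177.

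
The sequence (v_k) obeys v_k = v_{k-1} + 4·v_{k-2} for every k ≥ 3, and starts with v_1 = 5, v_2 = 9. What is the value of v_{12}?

Step forward from the initial values:
v_3 = 29; v_4 = 65; v_5 = 181; v_6 = 441; v_7 = 1165; v_8 = 2929; v_9 = 7589; v_{10} = 19305; v_{11} = 49661; v_{12} = 126881.

126881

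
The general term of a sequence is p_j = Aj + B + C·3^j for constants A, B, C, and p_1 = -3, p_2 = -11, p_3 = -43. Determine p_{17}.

-258280259

Write the equations: A + B + 3C = -3; 2A + B + 9C = -11; 3A + B + 27C = -43.
Subtracting the first from the second: A + 6C = -8.
Subtracting the second from the third: A + 18C = -32.
Solving: C = -2, A = 4, then B = -1.
So p_j = 4·j + (-1) + (-2)·3^j; at j=17 this is -258280259.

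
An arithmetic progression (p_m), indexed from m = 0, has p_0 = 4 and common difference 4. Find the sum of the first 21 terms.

924

p_m = 4 + (m - 0)·4.
p_{20} = 84; S = 21·(4 + 84)/2 = 924.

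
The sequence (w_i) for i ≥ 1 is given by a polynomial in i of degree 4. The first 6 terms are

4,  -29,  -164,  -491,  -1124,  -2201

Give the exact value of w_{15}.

-66524

1st diffs: -33, -135, -327, -633, -1077.
2nd diffs: -102, -192, -306, -444.
3rd diffs: -90, -114, -138.
4th diffs: -24, -24 (constant).
Newton forward-difference form: w_i = 4 + (-33)·C(i-1,1) + (-102)·C(i-1,2) + (-90)·C(i-1,3) + (-24)·C(i-1,4).
At i = 15: i-1 = 14, so w_{15} = 4 - 462 - 9282 - 32760 - 24024 = -66524.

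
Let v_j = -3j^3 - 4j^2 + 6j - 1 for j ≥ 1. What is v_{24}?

v_{24} = -3·24^3 - 4·24^2 + 6·24 - 1 = -43633.

-43633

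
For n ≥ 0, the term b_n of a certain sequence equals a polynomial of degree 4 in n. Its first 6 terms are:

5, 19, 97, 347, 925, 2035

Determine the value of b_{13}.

70387

1st diffs: 14, 78, 250, 578, 1110.
2nd diffs: 64, 172, 328, 532.
3rd diffs: 108, 156, 204.
4th diffs: 48, 48 (constant).
Newton forward-difference form: b_n = 5 + 14·C(n,1) + 64·C(n,2) + 108·C(n,3) + 48·C(n,4).
At n = 13: n = 13, so b_{13} = 5 + 182 + 4992 + 30888 + 34320 = 70387.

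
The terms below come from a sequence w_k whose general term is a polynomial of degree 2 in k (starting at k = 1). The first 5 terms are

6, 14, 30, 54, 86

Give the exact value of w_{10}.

366

1st diffs: 8, 16, 24, 32.
2nd diffs: 8, 8, 8 (constant).
Newton forward-difference form: w_k = 6 + 8·C(k-1,1) + 8·C(k-1,2).
At k = 10: k-1 = 9, so w_{10} = 6 + 72 + 288 = 366.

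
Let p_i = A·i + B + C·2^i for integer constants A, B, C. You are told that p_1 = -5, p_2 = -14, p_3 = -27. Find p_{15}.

-65607

Plug in i = 1, 2, 3: A + B + 2C = -5; 2A + B + 4C = -14; 3A + B + 8C = -27.
Subtracting the first from the second: A + 2C = -9.
Subtracting the second from the third: A + 4C = -13.
Solving: C = -2, A = -5, then B = 4.
So p_i = -5·i + 4 + (-2)·2^i; at i=15 this is -65607.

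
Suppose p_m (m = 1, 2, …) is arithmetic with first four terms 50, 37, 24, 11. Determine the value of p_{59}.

-704

Common difference d = -13.
p_m = 50 + (m - 1)·(-13).
p_{59} = 50 + 58·(-13) = -704.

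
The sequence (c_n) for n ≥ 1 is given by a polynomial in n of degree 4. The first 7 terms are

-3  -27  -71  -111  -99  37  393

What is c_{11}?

6777

1st diffs: -24, -44, -40, 12, 136, 356.
2nd diffs: -20, 4, 52, 124, 220.
3rd diffs: 24, 48, 72, 96.
4th diffs: 24, 24, 24 (constant).
So c_n = n^4 - 6n^3 + n^2 + 1.
Evaluating at n = 11 gives c_{11} = 6777.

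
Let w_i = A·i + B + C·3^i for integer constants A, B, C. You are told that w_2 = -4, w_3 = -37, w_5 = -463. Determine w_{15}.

-28697761

The three given values yield: 2A + B + 9C = -4; 3A + B + 27C = -37; 5A + B + 243C = -463.
Subtracting the first from the second: A + 18C = -33.
Subtracting the second from the third: 2A + 216C = -426.
Solving: C = -2, A = 3, then B = 8.
Hence w_{15} = 3·15 + 8 + (-2)·14348907 = -28697761.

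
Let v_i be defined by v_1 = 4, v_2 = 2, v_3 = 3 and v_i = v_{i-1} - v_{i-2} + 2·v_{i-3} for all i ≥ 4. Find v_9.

27

Compute successive terms:
v_4 = 9; v_5 = 10; v_6 = 7; v_7 = 15; v_8 = 28; v_9 = 27.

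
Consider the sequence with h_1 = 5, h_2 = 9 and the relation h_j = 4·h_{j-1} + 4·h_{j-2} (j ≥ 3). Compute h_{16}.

41992929280

Iterate the recurrence:
h_3 = 56  h_4 = 260  h_5 = 1264  …  h_{13} = 373043200  h_{14} = 1801211904  h_{15} = 8697020416  h_{16} = 41992929280.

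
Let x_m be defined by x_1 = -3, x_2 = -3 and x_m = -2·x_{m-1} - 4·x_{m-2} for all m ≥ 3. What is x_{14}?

-12288

Applying the relation repeatedly:
x_3 = 18, x_4 = -24, x_5 = -24, …, x_{11} = -1536, x_{12} = 9216, x_{13} = -12288, x_{14} = -12288.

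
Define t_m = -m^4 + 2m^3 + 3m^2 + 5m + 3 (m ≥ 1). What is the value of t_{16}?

-56493

t_{16} = -1·16^4 + 2·16^3 + 3·16^2 + 5·16 + 3 = -56493.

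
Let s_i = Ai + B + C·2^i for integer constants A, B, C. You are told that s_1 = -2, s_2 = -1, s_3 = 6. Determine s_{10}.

3019

At i = 1, 2, 3: A + B + 2C = -2; 2A + B + 4C = -1; 3A + B + 8C = 6.
Subtracting the first from the second: A + 2C = 1.
Subtracting the second from the third: A + 4C = 7.
Solving: C = 3, A = -5, then B = -3.
Hence s_{10} = -5·10 + (-3) + 3·1024 = 3019.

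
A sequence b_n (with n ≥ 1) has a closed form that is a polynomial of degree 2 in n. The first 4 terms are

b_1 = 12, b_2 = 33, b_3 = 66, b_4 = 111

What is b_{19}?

2226

1st diffs: 21, 33, 45.
2nd diffs: 12, 12 (constant).
Newton forward-difference form: b_n = 12 + 21·C(n-1,1) + 12·C(n-1,2).
At n = 19: n-1 = 18, so b_{19} = 12 + 378 + 1836 = 2226.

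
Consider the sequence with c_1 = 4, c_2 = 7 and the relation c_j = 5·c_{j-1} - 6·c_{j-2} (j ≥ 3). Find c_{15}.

Step forward from the initial values:
c_3 = 11  c_4 = 13  c_5 = -1  …  c_{12} = -166907  c_{13} = -510961  c_{14} = -1553363  c_{15} = -4701049.
(Characteristic roots are 3 and 2.)

-4701049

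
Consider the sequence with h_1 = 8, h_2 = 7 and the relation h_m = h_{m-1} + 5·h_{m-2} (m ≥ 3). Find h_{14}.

h_3 = 47; h_4 = 82; h_5 = 317; …; h_{11} = 134777; h_{12} = 370987; h_{13} = 1044872; h_{14} = 2899807.

2899807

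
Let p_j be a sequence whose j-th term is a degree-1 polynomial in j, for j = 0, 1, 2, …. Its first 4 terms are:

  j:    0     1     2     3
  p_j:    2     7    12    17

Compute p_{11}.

57

1st diffs: 5, 5, 5 (constant).
So p_j = 5j + 2.
Evaluating at j = 11 gives p_{11} = 57.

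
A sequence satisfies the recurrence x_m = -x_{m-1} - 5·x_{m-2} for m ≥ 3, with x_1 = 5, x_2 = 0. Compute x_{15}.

x_3 = -25  x_4 = 25  x_5 = 100  …  x_{12} = 27775  x_{13} = -63275  x_{14} = -75600  x_{15} = 391975.

391975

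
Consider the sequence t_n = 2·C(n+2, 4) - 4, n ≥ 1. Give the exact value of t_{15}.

C(17, 4) = 2380, so t_{15} = 4756.

4756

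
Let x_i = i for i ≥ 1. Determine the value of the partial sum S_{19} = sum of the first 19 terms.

190

Over i = 1..19: Σi = 190.
Total = (1)·190 = 190.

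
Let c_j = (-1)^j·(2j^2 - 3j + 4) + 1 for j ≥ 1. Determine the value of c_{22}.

907

(-1)^22 = 1; 2j^2 - 3j + 4 at j=22 is 906; so c_{22} = 907.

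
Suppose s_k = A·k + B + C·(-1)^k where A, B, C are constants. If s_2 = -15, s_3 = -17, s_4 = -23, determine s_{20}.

-87

Plug in k = 2, 3, 4: 2A + B + C = -15; 3A + B - C = -17; 4A + B + C = -23.
Subtracting the first from the second: A - 2C = -2.
Subtracting the second from the third: A + 2C = -6.
Solving: C = -1, A = -4, then B = -6.
Hence s_{20} = -4·20 + (-6) + (-1)·1 = -87.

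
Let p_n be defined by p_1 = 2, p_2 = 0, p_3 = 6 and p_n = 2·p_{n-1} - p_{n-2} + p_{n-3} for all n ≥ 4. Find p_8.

Applying the relation repeatedly:
p_4 = 14; p_5 = 22; p_6 = 36; p_7 = 64; p_8 = 114.

114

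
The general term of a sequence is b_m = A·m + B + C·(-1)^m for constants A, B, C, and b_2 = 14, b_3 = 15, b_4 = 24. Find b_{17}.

85

At m = 2, 3, 4: 2A + B + C = 14; 3A + B - C = 15; 4A + B + C = 24.
Subtracting the first from the second: A - 2C = 1.
Subtracting the second from the third: A + 2C = 9.
Solving: C = 2, A = 5, then B = 2.
Therefore b_{17} = 85 + 2 + 2·(-1) = 85.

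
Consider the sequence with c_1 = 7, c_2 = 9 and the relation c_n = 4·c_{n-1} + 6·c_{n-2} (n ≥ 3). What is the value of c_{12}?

Applying the relation repeatedly:
c_3 = 78, c_4 = 366, c_5 = 1932, c_6 = 9924, c_7 = 51288, c_8 = 264696, c_9 = 1366512, c_{10} = 7054224, c_{11} = 36415968, c_{12} = 187989216.

187989216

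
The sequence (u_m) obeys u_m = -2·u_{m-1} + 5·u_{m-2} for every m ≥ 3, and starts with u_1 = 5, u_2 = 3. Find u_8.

u_3 = 19; u_4 = -23; u_5 = 141; u_6 = -397; u_7 = 1499; u_8 = -4983.

-4983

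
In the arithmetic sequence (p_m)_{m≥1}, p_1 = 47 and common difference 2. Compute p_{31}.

107

p_m = 47 + (m - 1)·2.
p_{31} = 47 + 30·2 = 107.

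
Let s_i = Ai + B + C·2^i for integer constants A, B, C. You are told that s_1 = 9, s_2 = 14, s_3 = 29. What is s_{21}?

At i = 1, 2, 3: A + B + 2C = 9; 2A + B + 4C = 14; 3A + B + 8C = 29.
Subtracting the first from the second: A + 2C = 5.
Subtracting the second from the third: A + 4C = 15.
Solving: C = 5, A = -5, then B = 4.
So s_i = -5·i + 4 + 5·2^i; at i=21 this is 10485659.

10485659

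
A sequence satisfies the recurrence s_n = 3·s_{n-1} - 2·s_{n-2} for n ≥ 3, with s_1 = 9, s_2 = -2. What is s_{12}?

-22508

s_3 = -24;  s_4 = -68;  s_5 = -156;  s_6 = -332;  s_7 = -684;  s_8 = -1388;  s_9 = -2796;  s_{10} = -5612;  s_{11} = -11244;  s_{12} = -22508.
(Characteristic roots are 2 and 1.)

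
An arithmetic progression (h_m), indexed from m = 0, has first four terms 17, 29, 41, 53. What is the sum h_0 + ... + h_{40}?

10537

Common difference d = 12.
h_m = 17 + (m - 0)·12.
h_{40} = 497; S = 41·(17 + 497)/2 = 10537.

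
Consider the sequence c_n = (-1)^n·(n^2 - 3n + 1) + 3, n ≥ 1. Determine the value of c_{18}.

274

(-1)^18 = 1; n^2 - 3n + 1 at n=18 is 271; so c_{18} = 274.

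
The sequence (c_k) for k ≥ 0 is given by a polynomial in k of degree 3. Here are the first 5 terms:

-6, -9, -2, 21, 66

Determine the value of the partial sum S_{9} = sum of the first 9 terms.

1434

1st diffs: -3, 7, 23, 45.
2nd diffs: 10, 16, 22.
3rd diffs: 6, 6 (constant).
So c_k = k^3 + 2k^2 - 6k - 6.
Continuing: 139, 246, 393, 586.
Summing k = 0..8 (9 terms) gives 1434.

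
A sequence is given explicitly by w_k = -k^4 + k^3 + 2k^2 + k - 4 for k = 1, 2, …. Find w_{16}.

-60916

w_{16} = -1·16^4 + 1·16^3 + 2·16^2 + 1·16 - 4 = -60916.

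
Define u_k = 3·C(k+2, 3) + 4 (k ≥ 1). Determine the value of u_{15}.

C(17, 3) = 680, so u_{15} = 2044.

2044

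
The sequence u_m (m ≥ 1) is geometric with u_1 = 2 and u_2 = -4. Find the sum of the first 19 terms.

Common ratio r = -2.
u_m = 2·(-2)^(m-1).
S = 2·((-2)^19 - 1)/(-2 - 1) = 2·(-524288 - 1)/(-3) = 349526.

349526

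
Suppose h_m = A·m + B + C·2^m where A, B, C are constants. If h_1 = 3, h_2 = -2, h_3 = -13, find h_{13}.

At m = 1, 2, 3: A + B + 2C = 3; 2A + B + 4C = -2; 3A + B + 8C = -13.
Subtracting the first from the second: A + 2C = -5.
Subtracting the second from the third: A + 4C = -11.
Solving: C = -3, A = 1, then B = 8.
Therefore h_{13} = 13 + 8 + (-3)·8192 = -24555.

-24555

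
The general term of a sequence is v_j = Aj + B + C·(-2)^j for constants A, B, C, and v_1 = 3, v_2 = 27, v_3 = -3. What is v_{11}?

Write the equations: A + B - 2C = 3; 2A + B + 4C = 27; 3A + B - 8C = -3.
Subtracting the first from the second: A + 6C = 24.
Subtracting the second from the third: A - 12C = -30.
Solving: C = 3, A = 6, then B = 3.
Hence v_{11} = 6·11 + 3 + 3·(-2048) = -6075.

-6075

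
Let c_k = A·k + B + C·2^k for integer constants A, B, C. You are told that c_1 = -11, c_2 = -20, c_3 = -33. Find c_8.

Write the equations: A + B + 2C = -11; 2A + B + 4C = -20; 3A + B + 8C = -33.
Subtracting the first from the second: A + 2C = -9.
Subtracting the second from the third: A + 4C = -13.
Solving: C = -2, A = -5, then B = -2.
Hence c_8 = -5·8 + (-2) + (-2)·256 = -554.

-554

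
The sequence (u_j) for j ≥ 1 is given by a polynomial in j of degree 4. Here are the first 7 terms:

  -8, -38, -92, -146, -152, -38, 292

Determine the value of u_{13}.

1st diffs: -30, -54, -54, -6, 114, 330.
2nd diffs: -24, 0, 48, 120, 216.
3rd diffs: 24, 48, 72, 96.
4th diffs: 24, 24, 24 (constant).
Newton forward-difference form: u_j = -8 + (-30)·C(j-1,1) + (-24)·C(j-1,2) + 24·C(j-1,3) + 24·C(j-1,4).
At j = 13: j-1 = 12, so u_{13} = -8 - 360 - 1584 + 5280 + 11880 = 15208.

15208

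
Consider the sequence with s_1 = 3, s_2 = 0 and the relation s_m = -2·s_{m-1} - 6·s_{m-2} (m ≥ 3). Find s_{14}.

354816

s_3 = -18; s_4 = 36; s_5 = 36; …; s_{11} = 20448; s_{12} = -54720; s_{13} = -13248; s_{14} = 354816.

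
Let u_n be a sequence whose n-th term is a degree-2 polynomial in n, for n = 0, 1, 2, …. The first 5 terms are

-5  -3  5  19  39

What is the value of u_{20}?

1175

1st diffs: 2, 8, 14, 20.
2nd diffs: 6, 6, 6 (constant).
Newton forward-difference form: u_n = -5 + 2·C(n,1) + 6·C(n,2).
At n = 20: n = 20, so u_{20} = -5 + 40 + 1140 = 1175.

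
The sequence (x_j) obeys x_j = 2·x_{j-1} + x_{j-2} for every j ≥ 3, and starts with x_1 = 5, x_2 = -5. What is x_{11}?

-6965

Step forward from the initial values:
x_3 = -5, x_4 = -15, x_5 = -35, x_6 = -85, x_7 = -205, x_8 = -495, x_9 = -1195, x_{10} = -2885, x_{11} = -6965.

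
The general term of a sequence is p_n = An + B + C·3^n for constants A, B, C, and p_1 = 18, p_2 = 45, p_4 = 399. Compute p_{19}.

5811307284

At n = 1, 2, 4: A + B + 3C = 18; 2A + B + 9C = 45; 4A + B + 81C = 399.
Subtracting the first from the second: A + 6C = 27.
Subtracting the second from the third: 2A + 72C = 354.
Solving: C = 5, A = -3, then B = 6.
So p_n = -3·n + 6 + 5·3^n; at n=19 this is 5811307284.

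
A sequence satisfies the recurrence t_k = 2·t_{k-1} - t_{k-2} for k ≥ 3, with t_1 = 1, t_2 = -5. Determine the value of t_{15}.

-83

t_3 = -11  t_4 = -17  t_5 = -23  …  t_{12} = -65  t_{13} = -71  t_{14} = -77  t_{15} = -83.
(Characteristic roots are 1 and 1.)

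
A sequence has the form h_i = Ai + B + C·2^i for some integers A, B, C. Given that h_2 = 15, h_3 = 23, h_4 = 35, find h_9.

The three given values yield: 2A + B + 4C = 15; 3A + B + 8C = 23; 4A + B + 16C = 35.
Subtracting the first from the second: A + 4C = 8.
Subtracting the second from the third: A + 8C = 12.
Solving: C = 1, A = 4, then B = 3.
Hence h_9 = 4·9 + 3 + 1·512 = 551.

551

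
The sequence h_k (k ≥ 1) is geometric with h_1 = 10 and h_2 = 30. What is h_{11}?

Common ratio r = 3.
h_k = 10·3^(k-1).
h_{11} = 10·3^10 = 590490.

590490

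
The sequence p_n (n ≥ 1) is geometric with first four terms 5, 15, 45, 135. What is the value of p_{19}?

Common ratio r = 3.
p_n = 5·3^(n-1).
p_{19} = 5·3^18 = 1937102445.

1937102445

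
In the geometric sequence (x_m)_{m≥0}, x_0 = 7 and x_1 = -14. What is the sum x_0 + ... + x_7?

-595

Common ratio r = -2.
x_m = 7·(-2)^(m-0).
S = 7·((-2)^8 - 1)/(-2 - 1) = 7·(256 - 1)/(-3) = -595.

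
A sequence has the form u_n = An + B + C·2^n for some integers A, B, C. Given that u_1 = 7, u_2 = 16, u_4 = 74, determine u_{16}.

327662

Plug in n = 1, 2, 4: A + B + 2C = 7; 2A + B + 4C = 16; 4A + B + 16C = 74.
Subtracting the first from the second: A + 2C = 9.
Subtracting the second from the third: 2A + 12C = 58.
Solving: C = 5, A = -1, then B = -2.
So u_n = -1·n + (-2) + 5·2^n; at n=16 this is 327662.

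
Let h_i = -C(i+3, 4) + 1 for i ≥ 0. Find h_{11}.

C(14, 4) = 1001, so h_{11} = -1000.

-1000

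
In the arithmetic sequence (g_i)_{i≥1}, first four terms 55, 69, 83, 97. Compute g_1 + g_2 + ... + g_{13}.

Common difference d = 14.
g_i = 55 + (i - 1)·14.
g_{13} = 223; S = 13·(55 + 223)/2 = 1807.

1807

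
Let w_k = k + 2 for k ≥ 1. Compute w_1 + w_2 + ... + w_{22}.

Over k = 1..22: Σk = 253.
Total = (1)·253 + (2)·22 = 297.

297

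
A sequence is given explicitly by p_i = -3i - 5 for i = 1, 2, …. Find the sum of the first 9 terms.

-180

Over i = 1..9: Σi = 45.
Total = (-3)·45 + (-5)·9 = -180.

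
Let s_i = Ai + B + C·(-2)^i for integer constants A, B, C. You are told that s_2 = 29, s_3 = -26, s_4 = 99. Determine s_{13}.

Plug in i = 2, 3, 4: 2A + B + 4C = 29; 3A + B - 8C = -26; 4A + B + 16C = 99.
Subtracting the first from the second: A - 12C = -55.
Subtracting the second from the third: A + 24C = 125.
Solving: C = 5, A = 5, then B = -1.
Therefore s_{13} = 65 + (-1) + 5·(-8192) = -40896.

-40896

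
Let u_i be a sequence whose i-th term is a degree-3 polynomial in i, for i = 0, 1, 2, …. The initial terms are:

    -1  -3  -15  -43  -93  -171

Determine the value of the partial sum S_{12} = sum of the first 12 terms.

1st diffs: -2, -12, -28, -50, -78.
2nd diffs: -10, -16, -22, -28.
3rd diffs: -6, -6, -6 (constant).
So u_i = -i^3 - 2i^2 + i - 1.
Continuing: …, -283, -435, -633, -883, …, u_{11} = -1563.
Summing i = 0..11 (12 terms) gives -5314.

-5314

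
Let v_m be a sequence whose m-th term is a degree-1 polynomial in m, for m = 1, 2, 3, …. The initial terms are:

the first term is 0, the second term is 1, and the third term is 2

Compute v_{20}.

19

1st diffs: 1, 1 (constant).
So v_m = m - 1.
Evaluating at m = 20 gives v_{20} = 19.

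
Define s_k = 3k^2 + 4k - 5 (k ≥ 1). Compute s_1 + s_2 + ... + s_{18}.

6921

Over k = 1..18: Σk = 171, Σk² = 2109.
Total = (3)·2109 + (4)·171 + (-5)·18 = 6921.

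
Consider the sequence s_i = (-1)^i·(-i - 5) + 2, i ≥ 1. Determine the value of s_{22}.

-25

(-1)^22 = 1; -i - 5 at i=22 is -27; so s_{22} = -25.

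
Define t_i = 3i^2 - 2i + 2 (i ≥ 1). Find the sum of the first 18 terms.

Over i = 1..18: Σi = 171, Σi² = 2109.
Total = (3)·2109 + (-2)·171 + (2)·18 = 6021.

6021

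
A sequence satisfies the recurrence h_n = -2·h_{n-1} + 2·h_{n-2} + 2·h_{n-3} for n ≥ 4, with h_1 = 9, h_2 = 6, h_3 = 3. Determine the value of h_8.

Step forward from the initial values:
h_4 = 24; h_5 = -30; h_6 = 114; h_7 = -240; h_8 = 648.

648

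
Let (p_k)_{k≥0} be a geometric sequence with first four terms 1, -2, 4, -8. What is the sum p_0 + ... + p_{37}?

Common ratio r = -2.
p_k = 1·(-2)^(k-0).
S = 1·((-2)^38 - 1)/(-2 - 1) = 1·(274877906944 - 1)/(-3) = -91625968981.

-91625968981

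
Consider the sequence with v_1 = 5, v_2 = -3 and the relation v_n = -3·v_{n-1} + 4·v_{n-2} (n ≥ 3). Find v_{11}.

1677725

v_3 = 29; v_4 = -99; v_5 = 413; v_6 = -1635; v_7 = 6557; v_8 = -26211; v_9 = 104861; v_{10} = -419427; v_{11} = 1677725.
(Characteristic roots are 1 and -4.)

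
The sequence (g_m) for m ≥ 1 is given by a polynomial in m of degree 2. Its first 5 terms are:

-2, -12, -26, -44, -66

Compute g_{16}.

1st diffs: -10, -14, -18, -22.
2nd diffs: -4, -4, -4 (constant).
Newton forward-difference form: g_m = -2 + (-10)·C(m-1,1) + (-4)·C(m-1,2).
At m = 16: m-1 = 15, so g_{16} = -2 - 150 - 420 = -572.

-572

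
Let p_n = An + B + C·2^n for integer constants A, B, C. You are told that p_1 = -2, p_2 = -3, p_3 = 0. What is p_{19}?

1048480

Plug in n = 1, 2, 3: A + B + 2C = -2; 2A + B + 4C = -3; 3A + B + 8C = 0.
Subtracting the first from the second: A + 2C = -1.
Subtracting the second from the third: A + 4C = 3.
Solving: C = 2, A = -5, then B = -1.
So p_n = -5·n + (-1) + 2·2^n; at n=19 this is 1048480.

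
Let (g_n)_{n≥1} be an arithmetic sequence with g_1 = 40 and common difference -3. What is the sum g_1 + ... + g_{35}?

g_n = 40 + (n - 1)·(-3).
g_{35} = -62; S = 35·(40 + (-62))/2 = -385.

-385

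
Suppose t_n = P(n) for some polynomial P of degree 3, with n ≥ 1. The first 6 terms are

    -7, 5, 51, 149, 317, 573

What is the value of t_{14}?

7949

1st diffs: 12, 46, 98, 168, 256.
2nd diffs: 34, 52, 70, 88.
3rd diffs: 18, 18, 18 (constant).
So t_n = 3n^3 - n^2 - 6n - 3.
Evaluating at n = 14 gives t_{14} = 7949.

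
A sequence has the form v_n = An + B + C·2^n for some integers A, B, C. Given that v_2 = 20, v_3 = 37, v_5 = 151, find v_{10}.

Write the equations: 2A + B + 4C = 20; 3A + B + 8C = 37; 5A + B + 32C = 151.
Subtracting the first from the second: A + 4C = 17.
Subtracting the second from the third: 2A + 24C = 114.
Solving: C = 5, A = -3, then B = 6.
Therefore v_{10} = -30 + 6 + 5·1024 = 5096.

5096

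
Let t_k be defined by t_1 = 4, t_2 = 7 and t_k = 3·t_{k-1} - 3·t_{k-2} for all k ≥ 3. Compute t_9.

t_3 = 9  t_4 = 6  t_5 = -9  t_6 = -45  t_7 = -108  t_8 = -189  t_9 = -243.

-243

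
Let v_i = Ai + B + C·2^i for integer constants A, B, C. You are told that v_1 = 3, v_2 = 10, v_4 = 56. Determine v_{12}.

16368

Plug in i = 1, 2, 4: A + B + 2C = 3; 2A + B + 4C = 10; 4A + B + 16C = 56.
Subtracting the first from the second: A + 2C = 7.
Subtracting the second from the third: 2A + 12C = 46.
Solving: C = 4, A = -1, then B = -4.
Therefore v_{12} = -12 + (-4) + 4·4096 = 16368.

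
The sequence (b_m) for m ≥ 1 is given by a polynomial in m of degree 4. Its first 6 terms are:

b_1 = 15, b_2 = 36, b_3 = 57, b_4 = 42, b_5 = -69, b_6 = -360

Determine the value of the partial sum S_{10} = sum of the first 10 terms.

1st diffs: 21, 21, -15, -111, -291.
2nd diffs: 0, -36, -96, -180.
3rd diffs: -36, -60, -84.
4th diffs: -24, -24 (constant).
Newton forward-difference form: b_m = 15 + 21·C(m-1,1) + (-36)·C(m-1,3) + (-24)·C(m-1,4).
Continuing: -939, -1938, -3513, -5844.
Summing m = 1..10 (10 terms) gives -12513.

-12513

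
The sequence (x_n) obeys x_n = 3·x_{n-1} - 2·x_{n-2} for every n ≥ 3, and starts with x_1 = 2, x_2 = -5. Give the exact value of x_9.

Iterate the recurrence:
x_3 = -19; x_4 = -47; x_5 = -103; x_6 = -215; x_7 = -439; x_8 = -887; x_9 = -1783.
(Characteristic roots are 2 and 1.)

-1783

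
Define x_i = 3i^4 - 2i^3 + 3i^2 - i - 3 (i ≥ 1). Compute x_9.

x_9 = 3·9^4 - 2·9^3 + 3·9^2 - 1·9 - 3 = 18456.

18456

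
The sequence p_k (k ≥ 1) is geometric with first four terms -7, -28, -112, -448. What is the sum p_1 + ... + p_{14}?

Common ratio r = 4.
p_k = (-7)·4^(k-1).
S = (-7)·(4^14 - 1)/(4 - 1) = (-7)·(268435456 - 1)/(3) = -626349395.

-626349395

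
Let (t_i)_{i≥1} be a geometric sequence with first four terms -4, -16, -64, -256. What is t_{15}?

-1073741824

Common ratio r = 4.
t_i = (-4)·4^(i-1).
t_{15} = (-4)·4^14 = -1073741824.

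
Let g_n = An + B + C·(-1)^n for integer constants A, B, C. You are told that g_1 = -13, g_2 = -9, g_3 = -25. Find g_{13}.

-85

The three given values yield: A + B - C = -13; 2A + B + C = -9; 3A + B - C = -25.
Subtracting the first from the second: A + 2C = 4.
Subtracting the second from the third: A - 2C = -16.
Solving: C = 5, A = -6, then B = -2.
So g_n = -6·n + (-2) + 5·(-1)^n; at n=13 this is -85.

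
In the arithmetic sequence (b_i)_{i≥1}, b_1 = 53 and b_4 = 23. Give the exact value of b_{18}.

Common difference d = (23 - 53) / (4 - 1) = -10.
b_i = 53 + (i - 1)·(-10).
b_{18} = 53 + 17·(-10) = -117.

-117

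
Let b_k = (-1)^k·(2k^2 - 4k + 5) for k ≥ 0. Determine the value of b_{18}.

(-1)^18 = 1; 2k^2 - 4k + 5 at k=18 is 581; so b_{18} = 581.

581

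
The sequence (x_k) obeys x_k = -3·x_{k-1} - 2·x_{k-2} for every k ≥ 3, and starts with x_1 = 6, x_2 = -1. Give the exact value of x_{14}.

40949

Iterate the recurrence:
x_3 = -9; x_4 = 29; x_5 = -69; …; x_{11} = -5109; x_{12} = 10229; x_{13} = -20469; x_{14} = 40949.
(Characteristic roots are -1 and -2.)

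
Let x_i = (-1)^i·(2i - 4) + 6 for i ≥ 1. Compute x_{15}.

-20

(-1)^15 = -1; 2i - 4 at i=15 is 26; so x_{15} = -20.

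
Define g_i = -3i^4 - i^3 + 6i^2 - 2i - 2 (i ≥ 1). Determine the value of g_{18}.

g_{18} = -3·18^4 - 1·18^3 + 6·18^2 - 2·18 - 2 = -318854.

-318854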